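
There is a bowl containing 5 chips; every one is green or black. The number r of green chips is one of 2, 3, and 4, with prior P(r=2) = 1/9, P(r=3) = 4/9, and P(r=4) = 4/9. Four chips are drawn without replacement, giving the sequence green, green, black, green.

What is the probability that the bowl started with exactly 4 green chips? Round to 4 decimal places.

0.6667

Under each hypothesis, the probability of the observed sequence is: P(data | r = 2) = (2/5)(1/4)(3/3)(0/2) = 0; P(data | r = 3) = (3/5)(2/4)(2/3)(1/2) = 1/10; P(data | r = 4) = (4/5)(3/4)(1/3)(2/2) = 1/5.
The prior-weighted likelihoods are 1/9 · 0 = 0, 4/9 · 1/10 = 2/45, 4/9 · 1/5 = 4/45; summing to 2/15.
Hence P(r = 4 | data) = (4/45) / (2/15) = 2/3.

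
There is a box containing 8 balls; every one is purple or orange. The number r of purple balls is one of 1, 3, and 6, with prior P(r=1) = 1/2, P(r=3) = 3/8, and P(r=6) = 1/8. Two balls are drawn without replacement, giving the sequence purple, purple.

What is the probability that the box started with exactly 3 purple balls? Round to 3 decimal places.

Under each hypothesis, the probability of the observed sequence is: P(data | r = 1) = (1/8)(0/7) = 0; P(data | r = 3) = (3/8)(2/7) = 3/28; P(data | r = 6) = (6/8)(5/7) = 15/28.
Multiplying each by its prior: 1/2 · 0 = 0, 3/8 · 3/28 = 9/224, 1/8 · 15/28 = 15/224; these sum to 3/28.
Therefore the posterior P(r = 3 | data) = (9/224) / (3/28) = 3/8.

0.375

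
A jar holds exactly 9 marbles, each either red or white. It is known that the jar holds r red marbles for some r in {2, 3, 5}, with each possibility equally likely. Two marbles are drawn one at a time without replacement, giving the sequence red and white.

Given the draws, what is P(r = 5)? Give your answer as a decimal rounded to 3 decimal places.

0.385

For each hypothesis, P(data | H) works out to: P(data | r = 2) = (2/9)(7/8) = 7/36; P(data | r = 3) = (3/9)(6/8) = 1/4; P(data | r = 5) = (5/9)(4/8) = 5/18.
The prior-weighted likelihoods are 1/3 · 7/36 = 7/108, 1/3 · 1/4 = 1/12, 1/3 · 5/18 = 5/54; with total 13/54.
Hence P(r = 5 | data) = (5/54) / (13/54) = 5/13.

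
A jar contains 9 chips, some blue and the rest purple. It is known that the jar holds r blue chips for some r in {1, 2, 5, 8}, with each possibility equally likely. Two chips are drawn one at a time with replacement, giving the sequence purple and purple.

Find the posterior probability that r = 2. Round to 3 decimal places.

0.377

Under each hypothesis, the probability of the observed sequence is: P(data | r = 1) = (8/9)(8/9) = 64/81; P(data | r = 2) = (7/9)(7/9) = 49/81; P(data | r = 5) = (4/9)(4/9) = 16/81; P(data | r = 8) = (1/9)(1/9) = 1/81.
Multiplying each by its prior: 1/4 · 64/81 = 16/81, 1/4 · 49/81 = 49/324, 1/4 · 16/81 = 4/81, 1/4 · 1/81 = 1/324; summing to 65/162.
So P(r = 2 | data) = (49/324) / (65/162) = 49/130.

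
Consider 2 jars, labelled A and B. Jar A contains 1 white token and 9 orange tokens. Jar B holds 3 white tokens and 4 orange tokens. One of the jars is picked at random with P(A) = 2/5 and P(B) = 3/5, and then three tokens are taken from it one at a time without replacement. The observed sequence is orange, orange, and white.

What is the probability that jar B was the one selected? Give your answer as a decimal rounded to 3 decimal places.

0.720

The likelihood of the observed sequence under each hypothesis: P(data | jar A) = (9/10)(8/9)(1/8) = 1/10; P(data | jar B) = (4/7)(3/6)(3/5) = 6/35.
Multiplying each by its prior: 2/5 · 1/10 = 1/25, 3/5 · 6/35 = 18/175; with total 1/7.
Hence P(jar B | data) = (18/175) / (1/7) = 18/25.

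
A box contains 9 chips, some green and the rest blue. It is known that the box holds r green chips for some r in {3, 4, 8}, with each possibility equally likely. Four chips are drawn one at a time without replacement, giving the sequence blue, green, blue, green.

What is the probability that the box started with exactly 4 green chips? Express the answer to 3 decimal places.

Compute the likelihood of the observed sequence for each case: P(data | r = 3) = (6/9)(3/8)(5/7)(2/6) = 5/84; P(data | r = 4) = (5/9)(4/8)(4/7)(3/6) = 5/63; P(data | r = 8) = (1/9)(8/8)(0/7) = 0.
The prior-weighted likelihoods are 1/3 · 5/84 = 5/252, 1/3 · 5/63 = 5/189, 1/3 · 0 = 0; these sum to 5/108.
So P(r = 4 | data) = (5/189) / (5/108) = 4/7.

0.571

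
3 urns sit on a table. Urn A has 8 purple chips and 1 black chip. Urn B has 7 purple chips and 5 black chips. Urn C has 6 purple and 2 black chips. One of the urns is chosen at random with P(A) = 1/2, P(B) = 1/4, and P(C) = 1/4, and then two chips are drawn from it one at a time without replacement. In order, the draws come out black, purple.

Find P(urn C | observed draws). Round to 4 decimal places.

For each hypothesis, P(data | H) works out to: P(data | urn A) = (1/9)(8/8) = 0.11111; P(data | urn B) = (5/12)(7/11) = 0.26515; P(data | urn C) = (2/8)(6/7) = 0.21429.
Weighting by the prior gives 1/2 · 0.11111 = 0.055556, 1/4 · 0.26515 = 0.066288, 1/4 · 0.21429 = 0.053571; with total 0.17541.
Therefore the posterior P(urn C | data) = (0.053571) / (0.17541) = 0.3054.

0.3054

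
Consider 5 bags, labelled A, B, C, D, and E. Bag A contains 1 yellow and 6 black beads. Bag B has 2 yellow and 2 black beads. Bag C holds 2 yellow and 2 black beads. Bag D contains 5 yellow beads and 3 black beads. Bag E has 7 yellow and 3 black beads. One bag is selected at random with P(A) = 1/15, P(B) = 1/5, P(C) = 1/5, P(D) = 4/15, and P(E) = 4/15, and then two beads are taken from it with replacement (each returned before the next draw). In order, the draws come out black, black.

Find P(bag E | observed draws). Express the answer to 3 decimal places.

0.114

The likelihood of the observed sequence under each hypothesis: P(data | bag A) = (6/7)(6/7) = 0.73469; P(data | bag B) = (2/4)(2/4) = 0.25; P(data | bag C) = (2/4)(2/4) = 0.25; P(data | bag D) = (3/8)(3/8) = 0.14062; P(data | bag E) = (3/10)(3/10) = 0.09.
The prior-weighted likelihoods are 1/15 · 0.73469 = 0.04898, 1/5 · 0.25 = 0.05, 1/5 · 0.25 = 0.05, 4/15 · 0.14062 = 0.0375, 4/15 · 0.09 = 0.024; with total 0.21048.
Hence P(bag E | data) = (0.024) / (0.21048) = 0.11403.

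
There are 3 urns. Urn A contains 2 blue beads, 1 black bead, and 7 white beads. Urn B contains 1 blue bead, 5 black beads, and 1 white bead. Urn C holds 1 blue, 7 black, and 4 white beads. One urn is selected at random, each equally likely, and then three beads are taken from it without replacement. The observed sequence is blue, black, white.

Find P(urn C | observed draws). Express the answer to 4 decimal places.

0.3290

Compute the likelihood of the observed sequence for each case: P(data | urn A) = (2/10)(1/9)(7/8) = 0.019444; P(data | urn B) = (1/7)(5/6)(1/5) = 0.02381; P(data | urn C) = (1/12)(7/11)(4/10) = 0.021212.
Weighting by the prior gives 1/3 · 0.019444 = 0.0064815, 1/3 · 0.02381 = 0.0079365, 1/3 · 0.021212 = 0.0070707; summing to 0.021489.
Hence P(urn C | data) = (0.0070707) / (0.021489) = 0.32904.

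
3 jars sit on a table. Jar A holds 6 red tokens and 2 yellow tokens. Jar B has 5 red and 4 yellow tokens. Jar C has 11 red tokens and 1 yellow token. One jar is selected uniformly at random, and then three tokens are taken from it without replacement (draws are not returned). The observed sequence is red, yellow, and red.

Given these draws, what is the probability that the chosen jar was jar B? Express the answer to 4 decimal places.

0.3774

Under each hypothesis, the probability of the observed sequence is: P(data | jar A) = (6/8)(2/7)(5/6) = 5/28; P(data | jar B) = (5/9)(4/8)(4/7) = 10/63; P(data | jar C) = (11/12)(1/11)(10/10) = 1/12.
Multiplying each by its prior: 1/3 · 5/28 = 5/84, 1/3 · 10/63 = 10/189, 1/3 · 1/12 = 1/36; summing to 53/378.
Hence P(jar B | data) = (10/189) / (53/378) = 20/53.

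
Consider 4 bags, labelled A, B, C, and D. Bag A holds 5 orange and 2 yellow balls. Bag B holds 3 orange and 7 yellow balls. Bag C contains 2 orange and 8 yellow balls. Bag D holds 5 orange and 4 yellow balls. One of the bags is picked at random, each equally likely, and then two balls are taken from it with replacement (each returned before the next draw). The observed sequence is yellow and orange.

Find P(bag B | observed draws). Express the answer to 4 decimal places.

0.2558

Compute the likelihood of the observed sequence for each case: P(data | bag A) = (2/7)(5/7) = 0.20408; P(data | bag B) = (7/10)(3/10) = 0.21; P(data | bag C) = (8/10)(2/10) = 0.16; P(data | bag D) = (4/9)(5/9) = 0.24691.
Weighting by the prior gives 1/4 · 0.20408 = 0.05102, 1/4 · 0.21 = 0.0525, 1/4 · 0.16 = 0.04, 1/4 · 0.24691 = 0.061728; with total 0.20525.
Therefore the posterior P(bag B | data) = (0.0525) / (0.20525) = 0.25579.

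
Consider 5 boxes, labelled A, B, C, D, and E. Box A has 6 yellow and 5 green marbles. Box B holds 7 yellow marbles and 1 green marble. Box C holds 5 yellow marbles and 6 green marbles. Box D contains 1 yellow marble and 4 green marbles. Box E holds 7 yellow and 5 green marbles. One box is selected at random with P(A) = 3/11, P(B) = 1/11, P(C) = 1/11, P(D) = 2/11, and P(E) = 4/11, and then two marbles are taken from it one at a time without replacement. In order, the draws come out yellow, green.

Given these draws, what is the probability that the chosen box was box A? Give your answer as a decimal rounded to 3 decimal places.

Compute the likelihood of the observed sequence for each case: P(data | box A) = (6/11)(5/10) = 0.27273; P(data | box B) = (7/8)(1/7) = 0.125; P(data | box C) = (5/11)(6/10) = 0.27273; P(data | box D) = (1/5)(4/4) = 0.2; P(data | box E) = (7/12)(5/11) = 0.26515.
Multiplying each by its prior: 3/11 · 0.27273 = 0.07438, 1/11 · 0.125 = 0.011364, 1/11 · 0.27273 = 0.024793, 2/11 · 0.2 = 0.036364, 4/11 · 0.26515 = 0.096419; with total 0.24332.
By Bayes' rule, P(box A | data) = (0.07438) / (0.24332) = 0.30569.

0.306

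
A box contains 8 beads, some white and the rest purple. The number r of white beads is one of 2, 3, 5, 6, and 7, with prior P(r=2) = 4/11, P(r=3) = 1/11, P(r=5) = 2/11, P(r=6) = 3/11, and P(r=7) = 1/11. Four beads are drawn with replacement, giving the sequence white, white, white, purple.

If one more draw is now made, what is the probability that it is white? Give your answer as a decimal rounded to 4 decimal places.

0.6773

For each hypothesis, P(data | H) works out to: P(data | r = 2) = (2/8)(2/8)(2/8)(6/8) = 0.011719; P(data | r = 3) = (3/8)(3/8)(3/8)(5/8) = 0.032959; P(data | r = 5) = (5/8)(5/8)(5/8)(3/8) = 0.091553; P(data | r = 6) = (6/8)(6/8)(6/8)(2/8) = 0.10547; P(data | r = 7) = (7/8)(7/8)(7/8)(1/8) = 0.08374.
The prior-weighted likelihoods are 4/11 · 0.011719 = 0.0042614, 1/11 · 0.032959 = 0.0029963, 2/11 · 0.091553 = 0.016646, 3/11 · 0.10547 = 0.028764, 1/11 · 0.08374 = 0.0076127; summing to 0.060281.
Dividing through by the total gives posterior P(r = 2 | data) = 0.070692, P(r = 3 | data) = 0.049705, P(r = 5 | data) = 0.27614, P(r = 6 | data) = 0.47717, P(r = 7 | data) = 0.12629.
The predictive probability is P(white next | data) = (1/4)(0.070692) + (3/8)(0.049705) + (5/8)(0.27614) + (3/4)(0.47717) + (7/8)(0.12629) = 0.67728.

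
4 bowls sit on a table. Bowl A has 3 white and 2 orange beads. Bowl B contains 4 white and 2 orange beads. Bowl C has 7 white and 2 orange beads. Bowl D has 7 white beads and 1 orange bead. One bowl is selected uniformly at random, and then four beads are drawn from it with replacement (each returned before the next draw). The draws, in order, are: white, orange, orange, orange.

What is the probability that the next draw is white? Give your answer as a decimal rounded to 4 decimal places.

The likelihood of the observed sequence under each hypothesis: P(data | bowl A) = (3/5)(2/5)(2/5)(2/5) = 0.0384; P(data | bowl B) = (4/6)(2/6)(2/6)(2/6) = 0.024691; P(data | bowl C) = (7/9)(2/9)(2/9)(2/9) = 0.0085353; P(data | bowl D) = (7/8)(1/8)(1/8)(1/8) = 0.001709.
The prior-weighted likelihoods are 1/4 · 0.0384 = 0.0096, 1/4 · 0.024691 = 0.0061728, 1/4 · 0.0085353 = 0.0021338, 1/4 · 0.001709 = 0.00042725; with total 0.018334.
Dividing through by the total gives posterior P(bowl A | data) = 0.52362, P(bowl B | data) = 0.33669, P(bowl C | data) = 0.11639, P(bowl D | data) = 0.023304.
Averaging over the posterior, P(white next | data) = (3/5)(0.52362) + (2/3)(0.33669) + (7/9)(0.11639) + (7/8)(0.023304) = 0.64955.

0.6495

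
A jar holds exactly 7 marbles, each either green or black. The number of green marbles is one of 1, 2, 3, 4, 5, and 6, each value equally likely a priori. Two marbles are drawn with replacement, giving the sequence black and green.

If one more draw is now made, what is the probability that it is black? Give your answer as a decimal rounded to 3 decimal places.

0.500

The likelihood of the observed sequence under each hypothesis: P(data | r = 1) = (6/7)(1/7) = 6/49; P(data | r = 2) = (5/7)(2/7) = 10/49; P(data | r = 3) = (4/7)(3/7) = 12/49; P(data | r = 4) = (3/7)(4/7) = 12/49; P(data | r = 5) = (2/7)(5/7) = 10/49; P(data | r = 6) = (1/7)(6/7) = 6/49.
Weighting by the prior gives 1/6 · 6/49 = 1/49, 1/6 · 10/49 = 5/147, 1/6 · 12/49 = 2/49, 1/6 · 12/49 = 2/49, 1/6 · 10/49 = 5/147, 1/6 · 6/49 = 1/49; these sum to 4/21.
The posterior is then P(r = 1 | data) = 3/28, P(r = 2 | data) = 5/28, P(r = 3 | data) = 3/14, P(r = 4 | data) = 3/14, P(r = 5 | data) = 5/28, P(r = 6 | data) = 3/28.
Averaging over the posterior, P(black next | data) = (6/7)(3/28) + (5/7)(5/28) + (4/7)(3/14) + (3/7)(3/14) + (2/7)(5/28) + (1/7)(3/28) = 1/2.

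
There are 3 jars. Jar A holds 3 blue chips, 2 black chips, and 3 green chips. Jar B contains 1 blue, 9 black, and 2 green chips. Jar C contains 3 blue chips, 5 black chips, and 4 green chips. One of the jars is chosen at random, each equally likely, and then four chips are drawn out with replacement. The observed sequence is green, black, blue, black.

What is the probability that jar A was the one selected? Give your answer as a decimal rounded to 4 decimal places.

0.2829

For each hypothesis, P(data | H) works out to: P(data | jar A) = (3/8)(2/8)(3/8)(2/8) = 0.0087891; P(data | jar B) = (2/12)(9/12)(1/12)(9/12) = 0.0078125; P(data | jar C) = (4/12)(5/12)(3/12)(5/12) = 0.014468.
Multiplying each by its prior: 1/3 · 0.0087891 = 0.0029297, 1/3 · 0.0078125 = 0.0026042, 1/3 · 0.014468 = 0.0048225; with total 0.010356.
By Bayes' rule, P(jar A | data) = (0.0029297) / (0.010356) = 0.28289.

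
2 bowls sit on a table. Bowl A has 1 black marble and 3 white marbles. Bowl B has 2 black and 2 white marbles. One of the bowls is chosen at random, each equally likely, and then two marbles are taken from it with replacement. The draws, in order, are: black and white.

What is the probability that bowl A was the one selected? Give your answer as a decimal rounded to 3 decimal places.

0.429

Under each hypothesis, the probability of the observed sequence is: P(data | bowl A) = (1/4)(3/4) = 3/16; P(data | bowl B) = (2/4)(2/4) = 1/4.
Multiplying each by its prior: 1/2 · 3/16 = 3/32, 1/2 · 1/4 = 1/8; these sum to 7/32.
By Bayes' rule, P(bowl A | data) = (3/32) / (7/32) = 3/7.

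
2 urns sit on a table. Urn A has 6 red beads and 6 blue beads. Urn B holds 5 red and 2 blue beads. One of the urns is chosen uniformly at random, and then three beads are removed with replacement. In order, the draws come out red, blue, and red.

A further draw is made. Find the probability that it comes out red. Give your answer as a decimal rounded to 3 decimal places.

0.615

Under each hypothesis, the probability of the observed sequence is: P(data | urn A) = (6/12)(6/12)(6/12) = 0.125; P(data | urn B) = (5/7)(2/7)(5/7) = 0.14577.
The prior-weighted likelihoods are 1/2 · 0.125 = 0.0625, 1/2 · 0.14577 = 0.072886; with total 0.13539.
Dividing through by the total gives posterior P(urn A | data) = 0.46164, P(urn B | data) = 0.53836.
Averaging over the posterior, P(red next | data) = (1/2)(0.46164) + (5/7)(0.53836) = 0.61536.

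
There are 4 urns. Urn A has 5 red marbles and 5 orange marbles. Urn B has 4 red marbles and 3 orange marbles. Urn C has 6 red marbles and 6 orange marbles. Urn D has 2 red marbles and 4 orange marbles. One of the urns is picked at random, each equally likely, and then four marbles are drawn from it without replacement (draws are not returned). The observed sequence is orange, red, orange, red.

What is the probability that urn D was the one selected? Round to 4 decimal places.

The likelihood of the observed sequence under each hypothesis: P(data | urn A) = (5/10)(5/9)(4/8)(4/7) = 0.079365; P(data | urn B) = (3/7)(4/6)(2/5)(3/4) = 0.085714; P(data | urn C) = (6/12)(6/11)(5/10)(5/9) = 0.075758; P(data | urn D) = (4/6)(2/5)(3/4)(1/3) = 0.066667.
Weighting by the prior gives 1/4 · 0.079365 = 0.019841, 1/4 · 0.085714 = 0.021429, 1/4 · 0.075758 = 0.018939, 1/4 · 0.066667 = 0.016667; these sum to 0.076876.
So P(urn D | data) = (0.016667) / (0.076876) = 0.2168.

0.2168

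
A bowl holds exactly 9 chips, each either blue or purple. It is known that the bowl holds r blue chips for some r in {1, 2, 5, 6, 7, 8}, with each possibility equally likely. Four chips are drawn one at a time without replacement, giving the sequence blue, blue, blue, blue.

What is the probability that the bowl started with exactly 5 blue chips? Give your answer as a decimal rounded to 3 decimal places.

Compute the likelihood of the observed sequence for each case: P(data | r = 1) = (1/9)(0/8) = 0; P(data | r = 2) = (2/9)(1/8)(0/7) = 0; P(data | r = 5) = (5/9)(4/8)(3/7)(2/6) = 5/126; P(data | r = 6) = (6/9)(5/8)(4/7)(3/6) = 5/42; P(data | r = 7) = (7/9)(6/8)(5/7)(4/6) = 5/18; P(data | r = 8) = (8/9)(7/8)(6/7)(5/6) = 5/9.
Weighting by the prior gives 1/6 · 0 = 0, 1/6 · 0 = 0, 1/6 · 5/126 = 5/756, 1/6 · 5/42 = 5/252, 1/6 · 5/18 = 5/108, 1/6 · 5/9 = 5/54; these sum to 125/756.
By Bayes' rule, P(r = 5 | data) = (5/756) / (125/756) = 1/25.

0.040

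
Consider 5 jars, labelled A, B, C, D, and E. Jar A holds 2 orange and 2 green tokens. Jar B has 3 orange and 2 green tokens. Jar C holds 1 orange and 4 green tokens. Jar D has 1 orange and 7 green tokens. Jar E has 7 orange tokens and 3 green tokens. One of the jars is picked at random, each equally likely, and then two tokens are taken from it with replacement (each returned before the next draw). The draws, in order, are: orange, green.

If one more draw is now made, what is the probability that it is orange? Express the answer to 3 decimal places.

For each hypothesis, P(data | H) works out to: P(data | jar A) = (2/4)(2/4) = 0.25; P(data | jar B) = (3/5)(2/5) = 0.24; P(data | jar C) = (1/5)(4/5) = 0.16; P(data | jar D) = (1/8)(7/8) = 0.10938; P(data | jar E) = (7/10)(3/10) = 0.21.
Weighting by the prior gives 1/5 · 0.25 = 0.05, 1/5 · 0.24 = 0.048, 1/5 · 0.16 = 0.032, 1/5 · 0.10938 = 0.021875, 1/5 · 0.21 = 0.042; with total 0.19387.
Normalising, the posterior is P(jar A | data) = 0.2579, P(jar B | data) = 0.24758, P(jar C | data) = 0.16505, P(jar D | data) = 0.11283, P(jar E | data) = 0.21663.
Averaging over the posterior, P(orange next | data) = (1/2)(0.2579) + (3/5)(0.24758) + (1/5)(0.16505) + (1/8)(0.11283) + (7/10)(0.21663) = 0.47626.

0.476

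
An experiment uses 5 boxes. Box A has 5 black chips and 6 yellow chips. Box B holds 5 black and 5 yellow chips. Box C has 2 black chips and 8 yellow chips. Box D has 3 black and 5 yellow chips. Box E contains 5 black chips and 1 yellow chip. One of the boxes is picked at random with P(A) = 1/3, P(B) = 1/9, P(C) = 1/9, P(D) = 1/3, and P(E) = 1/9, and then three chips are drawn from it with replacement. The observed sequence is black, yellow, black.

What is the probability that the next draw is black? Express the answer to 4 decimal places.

0.4779

Under each hypothesis, the probability of the observed sequence is: P(data | box A) = (5/11)(6/11)(5/11) = 0.1127; P(data | box B) = (5/10)(5/10)(5/10) = 0.125; P(data | box C) = (2/10)(8/10)(2/10) = 0.032; P(data | box D) = (3/8)(5/8)(3/8) = 0.087891; P(data | box E) = (5/6)(1/6)(5/6) = 0.11574.
Multiplying each by its prior: 1/3 · 0.1127 = 0.037566, 1/9 · 0.125 = 0.013889, 1/9 · 0.032 = 0.0035556, 1/3 · 0.087891 = 0.029297, 1/9 · 0.11574 = 0.01286; with total 0.097167.
Normalising, the posterior is P(box A | data) = 0.38661, P(box B | data) = 0.14294, P(box C | data) = 0.036592, P(box D | data) = 0.30151, P(box E | data) = 0.13235.
So P(black next | data) = Σ P(black next | H) P(H | data) = (5/11)(0.38661) + (1/2)(0.14294) + (1/5)(0.036592) + (3/8)(0.30151) + (5/6)(0.13235) = 0.47788.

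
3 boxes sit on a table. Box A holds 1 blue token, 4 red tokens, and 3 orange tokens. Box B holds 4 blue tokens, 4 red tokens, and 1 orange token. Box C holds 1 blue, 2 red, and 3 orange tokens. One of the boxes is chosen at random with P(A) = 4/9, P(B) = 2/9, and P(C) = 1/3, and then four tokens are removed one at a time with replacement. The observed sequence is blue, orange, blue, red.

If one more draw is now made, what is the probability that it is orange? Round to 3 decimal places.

0.299

For each hypothesis, P(data | H) works out to: P(data | box A) = (1/8)(3/8)(1/8)(4/8) = 0.0029297; P(data | box B) = (4/9)(1/9)(4/9)(4/9) = 0.0097546; P(data | box C) = (1/6)(3/6)(1/6)(2/6) = 0.0046296.
Weighting by the prior gives 4/9 · 0.0029297 = 0.0013021, 2/9 · 0.0097546 = 0.0021677, 1/3 · 0.0046296 = 0.0015432; summing to 0.005013.
The posterior is then P(box A | data) = 0.25974, P(box B | data) = 0.43242, P(box C | data) = 0.30784.
So P(orange next | data) = Σ P(orange next | H) P(H | data) = (3/8)(0.25974) + (1/9)(0.43242) + (1/2)(0.30784) = 0.29937.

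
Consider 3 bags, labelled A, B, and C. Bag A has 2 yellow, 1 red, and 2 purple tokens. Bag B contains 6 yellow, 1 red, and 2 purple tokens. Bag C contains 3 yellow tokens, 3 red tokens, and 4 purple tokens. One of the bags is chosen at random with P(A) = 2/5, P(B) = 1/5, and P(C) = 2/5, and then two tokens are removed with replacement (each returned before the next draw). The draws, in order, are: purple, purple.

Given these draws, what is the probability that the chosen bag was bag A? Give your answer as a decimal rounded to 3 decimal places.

For each hypothesis, P(data | H) works out to: P(data | bag A) = (2/5)(2/5) = 0.16; P(data | bag B) = (2/9)(2/9) = 0.049383; P(data | bag C) = (4/10)(4/10) = 0.16.
Multiplying each by its prior: 2/5 · 0.16 = 0.064, 1/5 · 0.049383 = 0.0098765, 2/5 · 0.16 = 0.064; with total 0.13788.
So P(bag A | data) = (0.064) / (0.13788) = 0.46418.

0.464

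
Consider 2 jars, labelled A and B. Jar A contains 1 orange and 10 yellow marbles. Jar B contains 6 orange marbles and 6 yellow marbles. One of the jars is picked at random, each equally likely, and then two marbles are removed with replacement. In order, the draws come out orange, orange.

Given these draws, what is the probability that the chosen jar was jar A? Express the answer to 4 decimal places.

The likelihood of the observed sequence under each hypothesis: P(data | jar A) = (1/11)(1/11) = 1/121; P(data | jar B) = (6/12)(6/12) = 1/4.
The prior-weighted likelihoods are 1/2 · 1/121 = 1/242, 1/2 · 1/4 = 1/8; summing to 125/968.
So P(jar A | data) = (1/242) / (125/968) = 4/125.

0.0320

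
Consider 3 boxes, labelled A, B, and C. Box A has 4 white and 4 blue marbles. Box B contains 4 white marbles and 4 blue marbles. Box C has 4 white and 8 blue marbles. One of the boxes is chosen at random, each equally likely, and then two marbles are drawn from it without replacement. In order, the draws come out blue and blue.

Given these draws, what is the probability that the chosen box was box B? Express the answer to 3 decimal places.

0.251

The likelihood of the observed sequence under each hypothesis: P(data | box A) = (4/8)(3/7) = 3/14; P(data | box B) = (4/8)(3/7) = 3/14; P(data | box C) = (8/12)(7/11) = 14/33.
Multiplying each by its prior: 1/3 · 3/14 = 1/14, 1/3 · 3/14 = 1/14, 1/3 · 14/33 = 14/99; with total 197/693.
By Bayes' rule, P(box B | data) = (1/14) / (197/693) = 99/394.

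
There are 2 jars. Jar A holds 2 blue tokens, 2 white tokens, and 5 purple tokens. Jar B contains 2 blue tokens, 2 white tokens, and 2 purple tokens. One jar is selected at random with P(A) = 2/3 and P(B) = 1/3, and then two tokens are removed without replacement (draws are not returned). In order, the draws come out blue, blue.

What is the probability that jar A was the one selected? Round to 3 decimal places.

Under each hypothesis, the probability of the observed sequence is: P(data | jar A) = (2/9)(1/8) = 1/36; P(data | jar B) = (2/6)(1/5) = 1/15.
Multiplying each by its prior: 2/3 · 1/36 = 1/54, 1/3 · 1/15 = 1/45; with total 11/270.
Hence P(jar A | data) = (1/54) / (11/270) = 5/11.

0.455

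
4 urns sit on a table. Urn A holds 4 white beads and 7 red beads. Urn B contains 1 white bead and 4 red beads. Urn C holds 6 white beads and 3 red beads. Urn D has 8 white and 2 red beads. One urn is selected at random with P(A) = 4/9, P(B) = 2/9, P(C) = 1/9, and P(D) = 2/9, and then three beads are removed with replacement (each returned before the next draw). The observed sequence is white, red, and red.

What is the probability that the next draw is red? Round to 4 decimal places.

Compute the likelihood of the observed sequence for each case: P(data | urn A) = (4/11)(7/11)(7/11) = 0.14726; P(data | urn B) = (1/5)(4/5)(4/5) = 0.128; P(data | urn C) = (6/9)(3/9)(3/9) = 0.074074; P(data | urn D) = (8/10)(2/10)(2/10) = 0.032.
The prior-weighted likelihoods are 4/9 · 0.14726 = 0.065448, 2/9 · 0.128 = 0.028444, 1/9 · 0.074074 = 0.0082305, 2/9 · 0.032 = 0.0071111; these sum to 0.10923.
Normalising, the posterior is P(urn A | data) = 0.59915, P(urn B | data) = 0.2604, P(urn C | data) = 0.075347, P(urn D | data) = 0.0651.
So P(red next | data) = Σ P(red next | H) P(H | data) = (7/11)(0.59915) + (4/5)(0.2604) + (1/3)(0.075347) + (1/5)(0.0651) = 0.62773.

0.6277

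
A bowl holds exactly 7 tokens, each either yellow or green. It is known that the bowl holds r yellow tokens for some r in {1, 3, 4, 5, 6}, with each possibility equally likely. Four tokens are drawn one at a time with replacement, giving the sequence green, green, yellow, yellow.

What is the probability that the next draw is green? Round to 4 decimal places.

0.4534

Compute the likelihood of the observed sequence for each case: P(data | r = 1) = (6/7)(6/7)(1/7)(1/7) = 0.014994; P(data | r = 3) = (4/7)(4/7)(3/7)(3/7) = 0.059975; P(data | r = 4) = (3/7)(3/7)(4/7)(4/7) = 0.059975; P(data | r = 5) = (2/7)(2/7)(5/7)(5/7) = 0.041649; P(data | r = 6) = (1/7)(1/7)(6/7)(6/7) = 0.014994.
The prior-weighted likelihoods are 1/5 · 0.014994 = 0.0029988, 1/5 · 0.059975 = 0.011995, 1/5 · 0.059975 = 0.011995, 1/5 · 0.041649 = 0.0083299, 1/5 · 0.014994 = 0.0029988; these sum to 0.038317.
Normalising, the posterior is P(r = 1 | data) = 0.078261, P(r = 3 | data) = 0.31304, P(r = 4 | data) = 0.31304, P(r = 5 | data) = 0.21739, P(r = 6 | data) = 0.078261.
The predictive probability is P(green next | data) = (6/7)(0.078261) + (4/7)(0.31304) + (3/7)(0.31304) + (2/7)(0.21739) + (1/7)(0.078261) = 0.45342.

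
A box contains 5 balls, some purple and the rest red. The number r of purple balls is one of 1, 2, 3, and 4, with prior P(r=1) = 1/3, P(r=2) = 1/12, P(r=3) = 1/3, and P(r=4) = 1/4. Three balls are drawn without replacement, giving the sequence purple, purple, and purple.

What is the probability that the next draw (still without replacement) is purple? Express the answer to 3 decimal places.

0.375

For each hypothesis, P(data | H) works out to: P(data | r = 1) = (1/5)(0/4) = 0; P(data | r = 2) = (2/5)(1/4)(0/3) = 0; P(data | r = 3) = (3/5)(2/4)(1/3) = 1/10; P(data | r = 4) = (4/5)(3/4)(2/3) = 2/5.
The prior-weighted likelihoods are 1/3 · 0 = 0, 1/12 · 0 = 0, 1/3 · 1/10 = 1/30, 1/4 · 2/5 = 1/10; with total 2/15.
The posterior is then P(r = 1 | data) = 0, P(r = 2 | data) = 0, P(r = 3 | data) = 1/4, P(r = 4 | data) = 3/4.
Averaging over the posterior, P(purple next | data) = (0)(1/4) + (1/2)(3/4) = 3/8.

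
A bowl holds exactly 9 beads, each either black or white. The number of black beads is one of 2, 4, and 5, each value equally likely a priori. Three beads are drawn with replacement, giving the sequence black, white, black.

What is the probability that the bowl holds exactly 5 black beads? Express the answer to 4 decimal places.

0.4808

Compute the likelihood of the observed sequence for each case: P(data | r = 2) = (2/9)(7/9)(2/9) = 0.038409; P(data | r = 4) = (4/9)(5/9)(4/9) = 0.10974; P(data | r = 5) = (5/9)(4/9)(5/9) = 0.13717.
Multiplying each by its prior: 1/3 · 0.038409 = 0.012803, 1/3 · 0.10974 = 0.03658, 1/3 · 0.13717 = 0.045725; summing to 0.095107.
Hence P(r = 5 | data) = (0.045725) / (0.095107) = 0.48077.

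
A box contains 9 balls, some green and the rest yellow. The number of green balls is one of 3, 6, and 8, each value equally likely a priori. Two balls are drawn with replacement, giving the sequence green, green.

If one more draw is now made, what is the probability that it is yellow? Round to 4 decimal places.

Compute the likelihood of the observed sequence for each case: P(data | r = 3) = (3/9)(3/9) = 1/9; P(data | r = 6) = (6/9)(6/9) = 4/9; P(data | r = 8) = (8/9)(8/9) = 64/81.
Weighting by the prior gives 1/3 · 1/9 = 1/27, 1/3 · 4/9 = 4/27, 1/3 · 64/81 = 64/243; these sum to 109/243.
The posterior is then P(r = 3 | data) = 9/109, P(r = 6 | data) = 36/109, P(r = 8 | data) = 64/109.
The predictive probability is P(yellow next | data) = (2/3)(9/109) + (1/3)(36/109) + (1/9)(64/109) = 226/981.

0.2304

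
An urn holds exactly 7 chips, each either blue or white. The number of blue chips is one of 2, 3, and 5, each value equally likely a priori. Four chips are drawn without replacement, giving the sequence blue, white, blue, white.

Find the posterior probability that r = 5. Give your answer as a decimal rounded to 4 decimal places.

Compute the likelihood of the observed sequence for each case: P(data | r = 2) = (2/7)(5/6)(1/5)(4/4) = 1/21; P(data | r = 3) = (3/7)(4/6)(2/5)(3/4) = 3/35; P(data | r = 5) = (5/7)(2/6)(4/5)(1/4) = 1/21.
Multiplying each by its prior: 1/3 · 1/21 = 1/63, 1/3 · 3/35 = 1/35, 1/3 · 1/21 = 1/63; with total 19/315.
Hence P(r = 5 | data) = (1/63) / (19/315) = 5/19.

0.2632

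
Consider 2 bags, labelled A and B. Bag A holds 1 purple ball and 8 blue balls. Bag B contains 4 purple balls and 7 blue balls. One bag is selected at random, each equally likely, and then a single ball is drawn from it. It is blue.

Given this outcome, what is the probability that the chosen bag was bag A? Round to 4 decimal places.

Compute the likelihood of this draw for each case: P(data | bag A) = (8/9) = 8/9; P(data | bag B) = (7/11) = 7/11.
Multiplying each by its prior: 1/2 · 8/9 = 4/9, 1/2 · 7/11 = 7/22; these sum to 151/198.
Therefore the posterior P(bag A | data) = (4/9) / (151/198) = 88/151.

0.5828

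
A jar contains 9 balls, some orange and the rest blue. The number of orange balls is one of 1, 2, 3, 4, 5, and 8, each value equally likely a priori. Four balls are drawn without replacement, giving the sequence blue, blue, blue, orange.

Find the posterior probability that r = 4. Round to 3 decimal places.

The likelihood of the observed sequence under each hypothesis: P(data | r = 1) = (8/9)(7/8)(6/7)(1/6) = 1/9; P(data | r = 2) = (7/9)(6/8)(5/7)(2/6) = 5/36; P(data | r = 3) = (6/9)(5/8)(4/7)(3/6) = 5/42; P(data | r = 4) = (5/9)(4/8)(3/7)(4/6) = 5/63; P(data | r = 5) = (4/9)(3/8)(2/7)(5/6) = 5/126; P(data | r = 8) = (1/9)(0/8) = 0.
Weighting by the prior gives 1/6 · 1/9 = 1/54, 1/6 · 5/36 = 5/216, 1/6 · 5/42 = 5/252, 1/6 · 5/63 = 5/378, 1/6 · 5/126 = 5/756, 1/6 · 0 = 0; these sum to 41/504.
So P(r = 4 | data) = (5/378) / (41/504) = 20/123.

0.163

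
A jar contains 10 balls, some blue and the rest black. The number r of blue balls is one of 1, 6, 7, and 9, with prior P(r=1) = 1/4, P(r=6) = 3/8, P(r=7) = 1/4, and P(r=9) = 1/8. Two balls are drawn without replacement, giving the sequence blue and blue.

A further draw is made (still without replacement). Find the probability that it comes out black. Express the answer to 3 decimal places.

0.348

The likelihood of the observed sequence under each hypothesis: P(data | r = 1) = (1/10)(0/9) = 0; P(data | r = 6) = (6/10)(5/9) = 1/3; P(data | r = 7) = (7/10)(6/9) = 7/15; P(data | r = 9) = (9/10)(8/9) = 4/5.
Multiplying each by its prior: 1/4 · 0 = 0, 3/8 · 1/3 = 1/8, 1/4 · 7/15 = 7/60, 1/8 · 4/5 = 1/10; these sum to 41/120.
Normalising, the posterior is P(r = 1 | data) = 0, P(r = 6 | data) = 15/41, P(r = 7 | data) = 14/41, P(r = 9 | data) = 12/41.
Averaging over the posterior, P(black next | data) = (1/2)(15/41) + (3/8)(14/41) + (1/8)(12/41) = 57/164.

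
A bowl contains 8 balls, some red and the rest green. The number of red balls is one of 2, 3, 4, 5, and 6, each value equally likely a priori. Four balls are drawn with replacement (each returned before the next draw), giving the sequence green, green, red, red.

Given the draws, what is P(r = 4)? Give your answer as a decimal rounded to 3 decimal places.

0.258

Under each hypothesis, the probability of the observed sequence is: P(data | r = 2) = (6/8)(6/8)(2/8)(2/8) = 0.035156; P(data | r = 3) = (5/8)(5/8)(3/8)(3/8) = 0.054932; P(data | r = 4) = (4/8)(4/8)(4/8)(4/8) = 0.0625; P(data | r = 5) = (3/8)(3/8)(5/8)(5/8) = 0.054932; P(data | r = 6) = (2/8)(2/8)(6/8)(6/8) = 0.035156.
Multiplying each by its prior: 1/5 · 0.035156 = 0.0070313, 1/5 · 0.054932 = 0.010986, 1/5 · 0.0625 = 0.0125, 1/5 · 0.054932 = 0.010986, 1/5 · 0.035156 = 0.0070313; these sum to 0.048535.
So P(r = 4 | data) = (0.0125) / (0.048535) = 0.25755.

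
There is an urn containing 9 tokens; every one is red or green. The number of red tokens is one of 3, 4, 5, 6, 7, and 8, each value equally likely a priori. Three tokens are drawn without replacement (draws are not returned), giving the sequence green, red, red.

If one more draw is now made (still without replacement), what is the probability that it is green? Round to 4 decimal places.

Under each hypothesis, the probability of the observed sequence is: P(data | r = 3) = (6/9)(3/8)(2/7) = 1/14; P(data | r = 4) = (5/9)(4/8)(3/7) = 5/42; P(data | r = 5) = (4/9)(5/8)(4/7) = 10/63; P(data | r = 6) = (3/9)(6/8)(5/7) = 5/28; P(data | r = 7) = (2/9)(7/8)(6/7) = 1/6; P(data | r = 8) = (1/9)(8/8)(7/7) = 1/9.
Weighting by the prior gives 1/6 · 1/14 = 1/84, 1/6 · 5/42 = 5/252, 1/6 · 10/63 = 5/189, 1/6 · 5/28 = 5/168, 1/6 · 1/6 = 1/36, 1/6 · 1/9 = 1/54; with total 29/216.
Dividing through by the total gives posterior P(r = 3 | data) = 18/203, P(r = 4 | data) = 30/203, P(r = 5 | data) = 40/203, P(r = 6 | data) = 45/203, P(r = 7 | data) = 6/29, P(r = 8 | data) = 4/29.
The predictive probability is P(green next | data) = (5/6)(18/203) + (2/3)(30/203) + (1/2)(40/203) + (1/3)(45/203) + (1/6)(6/29) + (0)(4/29) = 11/29.

0.3793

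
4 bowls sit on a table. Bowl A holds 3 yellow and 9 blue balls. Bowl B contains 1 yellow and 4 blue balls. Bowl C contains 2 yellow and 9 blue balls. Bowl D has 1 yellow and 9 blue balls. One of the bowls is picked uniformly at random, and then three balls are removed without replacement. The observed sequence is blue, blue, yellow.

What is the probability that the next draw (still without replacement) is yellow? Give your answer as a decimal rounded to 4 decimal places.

0.0896

Under each hypothesis, the probability of the observed sequence is: P(data | bowl A) = (9/12)(8/11)(3/10) = 9/55; P(data | bowl B) = (4/5)(3/4)(1/3) = 1/5; P(data | bowl C) = (9/11)(8/10)(2/9) = 8/55; P(data | bowl D) = (9/10)(8/9)(1/8) = 1/10.
Weighting by the prior gives 1/4 · 9/55 = 9/220, 1/4 · 1/5 = 1/20, 1/4 · 8/55 = 2/55, 1/4 · 1/10 = 1/40; summing to 67/440.
Dividing through by the total gives posterior P(bowl A | data) = 18/67, P(bowl B | data) = 22/67, P(bowl C | data) = 16/67, P(bowl D | data) = 11/67.
So P(yellow next | data) = Σ P(yellow next | H) P(H | data) = (2/9)(18/67) + (0)(22/67) + (1/8)(16/67) + (0)(11/67) = 6/67.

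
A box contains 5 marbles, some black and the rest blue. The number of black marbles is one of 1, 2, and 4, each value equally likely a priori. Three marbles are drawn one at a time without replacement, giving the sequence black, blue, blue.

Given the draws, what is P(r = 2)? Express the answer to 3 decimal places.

For each hypothesis, P(data | H) works out to: P(data | r = 1) = (1/5)(4/4)(3/3) = 1/5; P(data | r = 2) = (2/5)(3/4)(2/3) = 1/5; P(data | r = 4) = (4/5)(1/4)(0/3) = 0.
Weighting by the prior gives 1/3 · 1/5 = 1/15, 1/3 · 1/5 = 1/15, 1/3 · 0 = 0; with total 2/15.
By Bayes' rule, P(r = 2 | data) = (1/15) / (2/15) = 1/2.

0.500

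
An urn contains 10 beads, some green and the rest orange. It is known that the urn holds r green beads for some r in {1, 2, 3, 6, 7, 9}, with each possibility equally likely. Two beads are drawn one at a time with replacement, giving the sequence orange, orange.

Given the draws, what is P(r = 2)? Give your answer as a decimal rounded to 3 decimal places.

For each hypothesis, P(data | H) works out to: P(data | r = 1) = (9/10)(9/10) = 81/100; P(data | r = 2) = (8/10)(8/10) = 16/25; P(data | r = 3) = (7/10)(7/10) = 49/100; P(data | r = 6) = (4/10)(4/10) = 4/25; P(data | r = 7) = (3/10)(3/10) = 9/100; P(data | r = 9) = (1/10)(1/10) = 1/100.
The prior-weighted likelihoods are 1/6 · 81/100 = 27/200, 1/6 · 16/25 = 8/75, 1/6 · 49/100 = 49/600, 1/6 · 4/25 = 2/75, 1/6 · 9/100 = 3/200, 1/6 · 1/100 = 1/600; summing to 11/30.
Hence P(r = 2 | data) = (8/75) / (11/30) = 16/55.

0.291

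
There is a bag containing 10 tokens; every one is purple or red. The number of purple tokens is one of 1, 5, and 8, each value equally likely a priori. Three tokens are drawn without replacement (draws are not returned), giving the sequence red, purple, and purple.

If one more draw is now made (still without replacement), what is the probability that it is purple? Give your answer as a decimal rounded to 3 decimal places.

0.655

Under each hypothesis, the probability of the observed sequence is: P(data | r = 1) = (9/10)(1/9)(0/8) = 0; P(data | r = 5) = (5/10)(5/9)(4/8) = 5/36; P(data | r = 8) = (2/10)(8/9)(7/8) = 7/45.
Weighting by the prior gives 1/3 · 0 = 0, 1/3 · 5/36 = 5/108, 1/3 · 7/45 = 7/135; with total 53/540.
Normalising, the posterior is P(r = 1 | data) = 0, P(r = 5 | data) = 25/53, P(r = 8 | data) = 28/53.
The predictive probability is P(purple next | data) = (3/7)(25/53) + (6/7)(28/53) = 243/371.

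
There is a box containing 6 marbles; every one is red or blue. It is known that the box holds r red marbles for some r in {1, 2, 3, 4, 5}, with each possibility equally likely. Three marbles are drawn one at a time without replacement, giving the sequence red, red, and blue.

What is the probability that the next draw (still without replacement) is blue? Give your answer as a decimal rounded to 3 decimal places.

Compute the likelihood of the observed sequence for each case: P(data | r = 1) = (1/6)(0/5) = 0; P(data | r = 2) = (2/6)(1/5)(4/4) = 1/15; P(data | r = 3) = (3/6)(2/5)(3/4) = 3/20; P(data | r = 4) = (4/6)(3/5)(2/4) = 1/5; P(data | r = 5) = (5/6)(4/5)(1/4) = 1/6.
Multiplying each by its prior: 1/5 · 0 = 0, 1/5 · 1/15 = 1/75, 1/5 · 3/20 = 3/100, 1/5 · 1/5 = 1/25, 1/5 · 1/6 = 1/30; summing to 7/60.
Normalising, the posterior is P(r = 1 | data) = 0, P(r = 2 | data) = 4/35, P(r = 3 | data) = 9/35, P(r = 4 | data) = 12/35, P(r = 5 | data) = 2/7.
The predictive probability is P(blue next | data) = (1)(4/35) + (2/3)(9/35) + (1/3)(12/35) + (0)(2/7) = 2/5.

0.400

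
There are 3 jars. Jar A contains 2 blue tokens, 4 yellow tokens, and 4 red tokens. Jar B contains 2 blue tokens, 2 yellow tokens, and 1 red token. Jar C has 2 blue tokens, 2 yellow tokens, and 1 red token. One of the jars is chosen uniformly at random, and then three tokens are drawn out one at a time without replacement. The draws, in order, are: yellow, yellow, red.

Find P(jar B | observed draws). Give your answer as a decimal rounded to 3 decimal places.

For each hypothesis, P(data | H) works out to: P(data | jar A) = (4/10)(3/9)(4/8) = 1/15; P(data | jar B) = (2/5)(1/4)(1/3) = 1/30; P(data | jar C) = (2/5)(1/4)(1/3) = 1/30.
Multiplying each by its prior: 1/3 · 1/15 = 1/45, 1/3 · 1/30 = 1/90, 1/3 · 1/30 = 1/90; with total 2/45.
By Bayes' rule, P(jar B | data) = (1/90) / (2/45) = 1/4.

0.250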